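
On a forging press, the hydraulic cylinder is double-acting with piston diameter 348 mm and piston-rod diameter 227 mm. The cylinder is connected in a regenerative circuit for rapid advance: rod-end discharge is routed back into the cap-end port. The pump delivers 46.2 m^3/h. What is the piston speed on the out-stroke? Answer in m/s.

v ≈ 0.317 m/s

In regeneration the rod-end outflow joins the pump flow into the cap end, so the net volume the pump must supply per unit advance equals the rod cross-section area.
Rod cross-section A_rod = π/4 × (227 mm)² = 40470 mm^2
v = Q_pump / A_rod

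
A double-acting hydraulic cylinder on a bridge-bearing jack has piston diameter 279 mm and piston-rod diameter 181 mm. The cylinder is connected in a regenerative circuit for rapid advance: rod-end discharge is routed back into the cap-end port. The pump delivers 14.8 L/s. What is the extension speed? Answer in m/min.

v ≈ 34.5 m/min

In regeneration the rod-end outflow joins the pump flow into the cap end, so the net volume the pump must supply per unit advance equals the rod cross-section area.
Rod cross-section A_rod = π/4 × (181 mm)² = 25730 mm^2
v = Q_pump / A_rod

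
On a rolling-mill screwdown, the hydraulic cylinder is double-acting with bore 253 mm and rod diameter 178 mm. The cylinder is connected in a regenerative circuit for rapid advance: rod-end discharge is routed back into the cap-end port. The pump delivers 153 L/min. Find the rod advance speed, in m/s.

In regeneration the rod-end outflow joins the pump flow into the cap end, so the net volume the pump must supply per unit advance equals the rod cross-section area.
Rod cross-section A_rod = π/4 × (178 mm)² = 24880 mm^2
v = Q_pump / A_rod

v ≈ 0.102 m/s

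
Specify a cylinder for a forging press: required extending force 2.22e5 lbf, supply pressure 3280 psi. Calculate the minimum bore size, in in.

Extension force acts on the full piston face: F = P × (π/4)D².
D = √(4F / (πP)) = √(4 × 2.22e5 lbf / (π × 3280 psi))

D ≈ 9.28 in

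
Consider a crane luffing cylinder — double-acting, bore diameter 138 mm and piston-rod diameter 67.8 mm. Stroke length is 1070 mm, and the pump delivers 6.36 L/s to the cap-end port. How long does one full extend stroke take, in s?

Cap-side area A_cap = π/4 × (138 mm)² = 14960 mm^2
Swept volume V = A × L; t = V / Q = A·L / Q

t ≈ 2.52 s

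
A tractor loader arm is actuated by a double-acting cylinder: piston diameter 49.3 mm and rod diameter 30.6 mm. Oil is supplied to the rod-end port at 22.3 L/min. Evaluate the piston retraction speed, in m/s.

Rod-side annular area A_ann = π/4 × (49.3² − 30.6²) = 1173 mm^2
Flow into the rod-end port fills the annular volume.
v = Q / A

v ≈ 0.317 m/s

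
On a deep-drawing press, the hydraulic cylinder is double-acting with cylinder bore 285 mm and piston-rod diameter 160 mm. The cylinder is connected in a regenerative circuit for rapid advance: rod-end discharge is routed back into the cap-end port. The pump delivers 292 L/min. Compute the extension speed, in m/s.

v ≈ 0.242 m/s

In regeneration the rod-end outflow joins the pump flow into the cap end, so the net volume the pump must supply per unit advance equals the rod cross-section area.
Rod cross-section A_rod = π/4 × (160 mm)² = 20110 mm^2
v = Q_pump / A_rod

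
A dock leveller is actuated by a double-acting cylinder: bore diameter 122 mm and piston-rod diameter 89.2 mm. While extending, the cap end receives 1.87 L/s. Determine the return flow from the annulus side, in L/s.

Q_out ≈ 0.870 L/s

Cap-side area A_cap = π/4 × (122 mm)² = 11690 mm^2
Rod-side annular area A_ann = π/4 × (122² − 89.2²) = 5441 mm^2
Piston speed v = Q_in/A_cap; rod-end outflow Q_out = v × A_ann = Q_in × A_ann/A_cap.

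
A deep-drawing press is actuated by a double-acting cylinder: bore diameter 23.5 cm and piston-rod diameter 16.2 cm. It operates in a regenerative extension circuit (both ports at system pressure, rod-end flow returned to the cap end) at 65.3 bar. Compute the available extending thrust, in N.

F ≈ 1.35e5 N

With equal pressure on both faces, forces on the annular region cancel; the net push is pressure × rod cross-section.
Rod cross-section A_rod = π/4 × (16.2 cm)² = 206.1 cm^2
F = P × A_rod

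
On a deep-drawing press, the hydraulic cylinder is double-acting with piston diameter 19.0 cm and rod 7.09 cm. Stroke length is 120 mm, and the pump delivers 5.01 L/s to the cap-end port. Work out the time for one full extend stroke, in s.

Cap-side area A_cap = π/4 × (19.0 cm)² = 283.5 cm^2
Swept volume V = A × L; t = V / Q = A·L / Q

t ≈ 0.679 s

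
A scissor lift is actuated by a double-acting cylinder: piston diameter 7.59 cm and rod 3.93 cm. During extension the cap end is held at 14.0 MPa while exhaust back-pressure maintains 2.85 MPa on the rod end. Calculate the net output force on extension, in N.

Cap-side area A_cap = π/4 × (7.59 cm)² = 45.25 cm^2
Rod-side annular area A_ann = π/4 × (7.59² − 3.93²) = 33.11 cm^2
Net thrust = P_cap·A_cap − P_rod·A_ann = 63340 N − 9438 N

F ≈ 53900 N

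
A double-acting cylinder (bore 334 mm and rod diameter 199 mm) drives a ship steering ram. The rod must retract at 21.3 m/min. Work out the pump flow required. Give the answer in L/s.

Rod-side annular area A_ann = π/4 × (334² − 199²) = 56510 mm^2
Q = A × v

Q ≈ 20.1 L/s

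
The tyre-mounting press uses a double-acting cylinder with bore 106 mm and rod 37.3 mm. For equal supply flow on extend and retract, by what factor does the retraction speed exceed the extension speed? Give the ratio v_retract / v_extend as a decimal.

v_ret/v_ext ≈ 1.14

Cap-side area A_cap = π/4 × (106 mm)² = 8825 mm^2
Rod-side annular area A_ann = π/4 × (106² − 37.3²) = 7732 mm^2
For equal Q, v ∝ 1/A, so v_ret/v_ext = A_cap/A_ann.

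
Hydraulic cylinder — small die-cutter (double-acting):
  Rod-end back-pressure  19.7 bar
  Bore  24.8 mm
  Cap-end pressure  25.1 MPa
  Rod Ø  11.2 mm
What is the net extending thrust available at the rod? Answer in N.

Cap-side area A_cap = π/4 × (24.8 mm)² = 483.1 mm^2
Rod-side annular area A_ann = π/4 × (24.8² − 11.2²) = 384.5 mm^2
Net thrust = P_cap·A_cap − P_rod·A_ann = 12120 N − 757.5 N

F ≈ 11400 N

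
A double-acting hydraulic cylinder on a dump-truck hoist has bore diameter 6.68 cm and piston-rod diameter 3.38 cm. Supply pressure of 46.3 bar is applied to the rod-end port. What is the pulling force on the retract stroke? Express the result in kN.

F ≈ 12.1 kN

Rod-side annular area A_ann = π/4 × (6.68² − 3.38²) = 26.07 cm^2
On retraction the pressure acts on the annular area (bore minus rod).
F = P × A_ann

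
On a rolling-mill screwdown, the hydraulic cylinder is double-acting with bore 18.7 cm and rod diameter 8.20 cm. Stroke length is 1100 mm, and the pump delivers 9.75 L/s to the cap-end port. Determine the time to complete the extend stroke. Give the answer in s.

t ≈ 3.10 s

Cap-side area A_cap = π/4 × (18.7 cm)² = 274.6 cm^2
Swept volume V = A × L; t = V / Q = A·L / Q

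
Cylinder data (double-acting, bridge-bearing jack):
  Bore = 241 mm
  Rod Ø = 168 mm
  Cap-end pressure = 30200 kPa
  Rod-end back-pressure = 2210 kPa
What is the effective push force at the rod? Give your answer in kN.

F ≈ 1330 kN

Cap-side area A_cap = π/4 × (241 mm)² = 45620 mm^2
Rod-side annular area A_ann = π/4 × (241² − 168²) = 23450 mm^2
Net thrust = P_cap·A_cap − P_rod·A_ann = 1378 kN − 51.82 kN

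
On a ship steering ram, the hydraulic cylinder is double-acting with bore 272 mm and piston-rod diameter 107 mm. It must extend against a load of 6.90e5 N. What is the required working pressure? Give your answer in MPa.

P ≈ 11.9 MPa

Cap-side area A_cap = π/4 × (272 mm)² = 58110 mm^2
P = F / A = 6.90e5 N / A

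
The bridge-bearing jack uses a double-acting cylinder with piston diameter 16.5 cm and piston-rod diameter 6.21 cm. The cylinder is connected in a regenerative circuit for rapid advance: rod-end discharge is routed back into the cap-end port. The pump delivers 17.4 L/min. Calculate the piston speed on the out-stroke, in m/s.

In regeneration the rod-end outflow joins the pump flow into the cap end, so the net volume the pump must supply per unit advance equals the rod cross-section area.
Rod cross-section A_rod = π/4 × (6.21 cm)² = 30.29 cm^2
v = Q_pump / A_rod

v ≈ 0.0957 m/s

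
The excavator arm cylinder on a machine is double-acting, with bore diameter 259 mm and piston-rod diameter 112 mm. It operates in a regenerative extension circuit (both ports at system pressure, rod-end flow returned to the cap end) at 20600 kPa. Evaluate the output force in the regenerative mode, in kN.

With equal pressure on both faces, forces on the annular region cancel; the net push is pressure × rod cross-section.
Rod cross-section A_rod = π/4 × (112 mm)² = 9852 mm^2
F = P × A_rod

F ≈ 203 kN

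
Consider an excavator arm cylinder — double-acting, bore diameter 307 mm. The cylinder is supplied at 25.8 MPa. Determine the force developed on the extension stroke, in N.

F ≈ 1.91e6 N

Cap-side area A_cap = π/4 × (307 mm)² = 74020 mm^2
F = P × A_cap = 25.8 MPa × A_cap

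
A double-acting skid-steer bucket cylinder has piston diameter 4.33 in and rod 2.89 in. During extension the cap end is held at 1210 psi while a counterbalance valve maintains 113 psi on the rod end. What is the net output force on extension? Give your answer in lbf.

Cap-side area A_cap = π/4 × (4.33 in)² = 14.73 in^2
Rod-side annular area A_ann = π/4 × (4.33² − 2.89²) = 8.166 in^2
Net thrust = P_cap·A_cap − P_rod·A_ann = 17820 lbf − 922.7 lbf

F ≈ 16900 lbf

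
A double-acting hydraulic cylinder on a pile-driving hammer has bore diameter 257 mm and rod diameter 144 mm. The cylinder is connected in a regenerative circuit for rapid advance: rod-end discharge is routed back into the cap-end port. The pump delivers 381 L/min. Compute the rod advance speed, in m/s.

In regeneration the rod-end outflow joins the pump flow into the cap end, so the net volume the pump must supply per unit advance equals the rod cross-section area.
Rod cross-section A_rod = π/4 × (144 mm)² = 16290 mm^2
v = Q_pump / A_rod

v ≈ 0.390 m/s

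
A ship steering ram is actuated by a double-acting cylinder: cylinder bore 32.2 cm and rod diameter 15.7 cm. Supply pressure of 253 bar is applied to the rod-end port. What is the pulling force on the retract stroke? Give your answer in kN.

Rod-side annular area A_ann = π/4 × (32.2² − 15.7²) = 620.7 cm^2
On retraction the pressure acts on the annular area (bore minus rod).
F = P × A_ann

F ≈ 1570 kN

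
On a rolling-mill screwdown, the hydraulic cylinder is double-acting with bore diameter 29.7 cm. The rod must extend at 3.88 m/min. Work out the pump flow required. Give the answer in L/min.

Cap-side area A_cap = π/4 × (29.7 cm)² = 692.8 cm^2
Q = A × v

Q ≈ 269 L/min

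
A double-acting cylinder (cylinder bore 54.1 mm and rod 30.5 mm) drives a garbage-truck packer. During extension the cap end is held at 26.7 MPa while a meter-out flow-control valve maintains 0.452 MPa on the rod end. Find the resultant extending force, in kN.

Cap-side area A_cap = π/4 × (54.1 mm)² = 2299 mm^2
Rod-side annular area A_ann = π/4 × (54.1² − 30.5²) = 1568 mm^2
Net thrust = P_cap·A_cap − P_rod·A_ann = 61.38 kN − 0.7088 kN

F ≈ 60.7 kN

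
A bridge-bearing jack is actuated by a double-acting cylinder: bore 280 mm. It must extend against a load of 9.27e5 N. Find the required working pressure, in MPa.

Cap-side area A_cap = π/4 × (280 mm)² = 61580 mm^2
P = F / A = 9.27e5 N / A

P ≈ 15.1 MPa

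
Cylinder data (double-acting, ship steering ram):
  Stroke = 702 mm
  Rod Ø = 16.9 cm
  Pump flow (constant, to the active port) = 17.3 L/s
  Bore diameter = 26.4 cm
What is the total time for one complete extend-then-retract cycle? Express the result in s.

t ≈ 3.53 s

Cap-side area A_cap = π/4 × (26.4 cm)² = 547.4 cm^2
Rod-side annular area A_ann = π/4 × (26.4² − 16.9²) = 323.1 cm^2
t_ext = A_cap·L/Q = 2.221 s
t_ret = A_ann·L/Q = 1.311 s
t_cycle = t_ext + t_ret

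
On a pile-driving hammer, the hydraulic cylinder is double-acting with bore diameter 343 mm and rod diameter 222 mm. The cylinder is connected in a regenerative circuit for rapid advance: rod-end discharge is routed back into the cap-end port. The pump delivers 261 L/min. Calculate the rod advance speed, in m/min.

v ≈ 6.74 m/min

In regeneration the rod-end outflow joins the pump flow into the cap end, so the net volume the pump must supply per unit advance equals the rod cross-section area.
Rod cross-section A_rod = π/4 × (222 mm)² = 38710 mm^2
v = Q_pump / A_rod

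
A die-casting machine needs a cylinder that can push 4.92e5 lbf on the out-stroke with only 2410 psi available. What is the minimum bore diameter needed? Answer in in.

D ≈ 16.1 in

Extension force acts on the full piston face: F = P × (π/4)D².
D = √(4F / (πP)) = √(4 × 4.92e5 lbf / (π × 2410 psi))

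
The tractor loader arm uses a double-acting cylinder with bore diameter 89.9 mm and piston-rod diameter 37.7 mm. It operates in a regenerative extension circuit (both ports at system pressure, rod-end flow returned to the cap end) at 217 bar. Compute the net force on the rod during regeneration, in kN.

F ≈ 24.2 kN

With equal pressure on both faces, forces on the annular region cancel; the net push is pressure × rod cross-section.
Rod cross-section A_rod = π/4 × (37.7 mm)² = 1116 mm^2
F = P × A_rod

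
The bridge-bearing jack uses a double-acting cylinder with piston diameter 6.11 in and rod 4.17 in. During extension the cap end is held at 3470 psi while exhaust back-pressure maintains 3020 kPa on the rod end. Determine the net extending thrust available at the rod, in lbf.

Cap-side area A_cap = π/4 × (6.11 in)² = 29.32 in^2
Rod-side annular area A_ann = π/4 × (6.11² − 4.17²) = 15.66 in^2
Net thrust = P_cap·A_cap − P_rod·A_ann = 1.017e5 lbf − 6861 lbf

F ≈ 94900 lbf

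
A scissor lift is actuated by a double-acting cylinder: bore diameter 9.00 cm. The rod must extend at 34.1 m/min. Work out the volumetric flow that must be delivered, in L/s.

Q ≈ 3.62 L/s

Cap-side area A_cap = π/4 × (9.00 cm)² = 63.62 cm^2
Q = A × v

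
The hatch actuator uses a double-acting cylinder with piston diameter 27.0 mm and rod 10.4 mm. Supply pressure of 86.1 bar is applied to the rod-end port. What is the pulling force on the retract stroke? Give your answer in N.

Rod-side annular area A_ann = π/4 × (27.0² − 10.4²) = 487.6 mm^2
On retraction the pressure acts on the annular area (bore minus rod).
F = P × A_ann

F ≈ 4200 N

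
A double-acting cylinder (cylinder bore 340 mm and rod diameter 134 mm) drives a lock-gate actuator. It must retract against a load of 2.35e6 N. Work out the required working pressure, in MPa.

Rod-side annular area A_ann = π/4 × (340² − 134²) = 76690 mm^2
Retraction: pressure acts on the annular area.
P = F / A = 2.35e6 N / A

P ≈ 30.6 MPa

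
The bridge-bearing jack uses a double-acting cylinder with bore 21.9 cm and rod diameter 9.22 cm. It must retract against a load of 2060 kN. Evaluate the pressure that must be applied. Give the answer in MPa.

P ≈ 66.5 MPa

Rod-side annular area A_ann = π/4 × (21.9² − 9.22²) = 309.9 cm^2
Retraction: pressure acts on the annular area.
P = F / A = 2060 kN / A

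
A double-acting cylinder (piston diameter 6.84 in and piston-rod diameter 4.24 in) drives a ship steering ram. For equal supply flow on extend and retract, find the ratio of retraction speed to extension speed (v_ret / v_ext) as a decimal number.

v_ret/v_ext ≈ 1.62

Cap-side area A_cap = π/4 × (6.84 in)² = 36.75 in^2
Rod-side annular area A_ann = π/4 × (6.84² − 4.24²) = 22.63 in^2
For equal Q, v ∝ 1/A, so v_ret/v_ext = A_cap/A_ann.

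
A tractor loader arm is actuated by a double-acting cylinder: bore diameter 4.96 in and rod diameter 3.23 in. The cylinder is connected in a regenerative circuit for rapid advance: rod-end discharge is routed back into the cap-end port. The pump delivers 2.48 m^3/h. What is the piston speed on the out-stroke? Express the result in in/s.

In regeneration the rod-end outflow joins the pump flow into the cap end, so the net volume the pump must supply per unit advance equals the rod cross-section area.
Rod cross-section A_rod = π/4 × (3.23 in)² = 8.194 in^2
v = Q_pump / A_rod

v ≈ 5.13 in/s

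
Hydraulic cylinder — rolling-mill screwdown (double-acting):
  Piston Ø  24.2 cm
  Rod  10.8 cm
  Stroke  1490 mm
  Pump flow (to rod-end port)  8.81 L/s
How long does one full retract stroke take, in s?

t ≈ 6.23 s

Rod-side annular area A_ann = π/4 × (24.2² − 10.8²) = 368.4 cm^2
Swept volume V = A × L; t = V / Q = A·L / Q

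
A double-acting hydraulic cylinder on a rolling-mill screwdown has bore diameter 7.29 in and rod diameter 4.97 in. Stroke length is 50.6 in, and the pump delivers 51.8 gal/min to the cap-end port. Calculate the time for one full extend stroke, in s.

Cap-side area A_cap = π/4 × (7.29 in)² = 41.74 in^2
Swept volume V = A × L; t = V / Q = A·L / Q

t ≈ 10.6 s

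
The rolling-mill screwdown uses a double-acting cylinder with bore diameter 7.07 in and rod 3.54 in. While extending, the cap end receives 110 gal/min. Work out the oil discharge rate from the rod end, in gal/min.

Q_out ≈ 82.4 gal/min

Cap-side area A_cap = π/4 × (7.07 in)² = 39.26 in^2
Rod-side annular area A_ann = π/4 × (7.07² − 3.54²) = 29.42 in^2
Piston speed v = Q_in/A_cap; rod-end outflow Q_out = v × A_ann = Q_in × A_ann/A_cap.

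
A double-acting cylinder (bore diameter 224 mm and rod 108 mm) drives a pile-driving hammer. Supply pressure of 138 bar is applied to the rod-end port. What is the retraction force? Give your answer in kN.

Rod-side annular area A_ann = π/4 × (224² − 108²) = 30250 mm^2
On retraction the pressure acts on the annular area (bore minus rod).
F = P × A_ann

F ≈ 417 kN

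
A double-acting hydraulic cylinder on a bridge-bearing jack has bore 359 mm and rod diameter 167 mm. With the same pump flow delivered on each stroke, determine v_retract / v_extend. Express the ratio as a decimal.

v_ret/v_ext ≈ 1.28

Cap-side area A_cap = π/4 × (359 mm)² = 1.012e5 mm^2
Rod-side annular area A_ann = π/4 × (359² − 167²) = 79320 mm^2
For equal Q, v ∝ 1/A, so v_ret/v_ext = A_cap/A_ann.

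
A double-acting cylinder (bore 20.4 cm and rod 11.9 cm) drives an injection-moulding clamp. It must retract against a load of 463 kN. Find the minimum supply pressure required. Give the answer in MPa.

P ≈ 21.5 MPa

Rod-side annular area A_ann = π/4 × (20.4² − 11.9²) = 215.6 cm^2
Retraction: pressure acts on the annular area.
P = F / A = 463 kN / A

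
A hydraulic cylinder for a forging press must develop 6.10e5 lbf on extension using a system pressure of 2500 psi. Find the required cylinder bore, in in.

Extension force acts on the full piston face: F = P × (π/4)D².
D = √(4F / (πP)) = √(4 × 6.10e5 lbf / (π × 2500 psi))

D ≈ 17.6 in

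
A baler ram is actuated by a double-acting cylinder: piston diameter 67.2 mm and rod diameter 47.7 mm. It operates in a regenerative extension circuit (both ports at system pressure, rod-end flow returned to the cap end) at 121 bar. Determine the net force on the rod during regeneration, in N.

With equal pressure on both faces, forces on the annular region cancel; the net push is pressure × rod cross-section.
Rod cross-section A_rod = π/4 × (47.7 mm)² = 1787 mm^2
F = P × A_rod

F ≈ 21600 N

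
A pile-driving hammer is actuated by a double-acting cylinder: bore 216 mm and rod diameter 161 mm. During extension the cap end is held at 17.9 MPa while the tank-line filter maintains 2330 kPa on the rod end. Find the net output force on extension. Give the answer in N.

F ≈ 6.18e5 N

Cap-side area A_cap = π/4 × (216 mm)² = 36640 mm^2
Rod-side annular area A_ann = π/4 × (216² − 161²) = 16290 mm^2
Net thrust = P_cap·A_cap − P_rod·A_ann = 6.559e5 N − 37940 N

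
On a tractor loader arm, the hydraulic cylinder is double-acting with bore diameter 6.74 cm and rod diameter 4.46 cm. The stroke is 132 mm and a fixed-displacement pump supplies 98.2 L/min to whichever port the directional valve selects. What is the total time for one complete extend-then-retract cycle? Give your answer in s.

Cap-side area A_cap = π/4 × (6.74 cm)² = 35.68 cm^2
Rod-side annular area A_ann = π/4 × (6.74² − 4.46²) = 20.06 cm^2
t_ext = A_cap·L/Q = 0.2878 s
t_ret = A_ann·L/Q = 0.1618 s
t_cycle = t_ext + t_ret

t ≈ 0.450 s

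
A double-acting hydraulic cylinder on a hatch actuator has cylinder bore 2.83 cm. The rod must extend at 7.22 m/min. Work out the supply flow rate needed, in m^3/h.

Cap-side area A_cap = π/4 × (2.83 cm)² = 6.290 cm^2
Q = A × v

Q ≈ 0.272 m^3/h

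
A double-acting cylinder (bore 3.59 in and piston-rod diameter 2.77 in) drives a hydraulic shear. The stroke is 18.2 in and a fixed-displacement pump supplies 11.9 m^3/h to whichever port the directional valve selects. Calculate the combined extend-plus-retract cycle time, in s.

Cap-side area A_cap = π/4 × (3.59 in)² = 10.12 in^2
Rod-side annular area A_ann = π/4 × (3.59² − 2.77²) = 4.096 in^2
t_ext = A_cap·L/Q = 0.9133 s
t_ret = A_ann·L/Q = 0.3696 s
t_cycle = t_ext + t_ret

t ≈ 1.28 s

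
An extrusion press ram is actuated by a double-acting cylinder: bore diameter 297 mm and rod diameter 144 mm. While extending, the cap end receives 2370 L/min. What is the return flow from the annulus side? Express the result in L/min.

Q_out ≈ 1810 L/min

Cap-side area A_cap = π/4 × (297 mm)² = 69280 mm^2
Rod-side annular area A_ann = π/4 × (297² − 144²) = 52990 mm^2
Piston speed v = Q_in/A_cap; rod-end outflow Q_out = v × A_ann = Q_in × A_ann/A_cap.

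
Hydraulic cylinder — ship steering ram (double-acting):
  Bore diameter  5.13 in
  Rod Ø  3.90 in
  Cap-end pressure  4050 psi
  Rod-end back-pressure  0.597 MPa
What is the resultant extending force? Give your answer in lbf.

F ≈ 83000 lbf

Cap-side area A_cap = π/4 × (5.13 in)² = 20.67 in^2
Rod-side annular area A_ann = π/4 × (5.13² − 3.90²) = 8.723 in^2
Net thrust = P_cap·A_cap − P_rod·A_ann = 83710 lbf − 755.3 lbf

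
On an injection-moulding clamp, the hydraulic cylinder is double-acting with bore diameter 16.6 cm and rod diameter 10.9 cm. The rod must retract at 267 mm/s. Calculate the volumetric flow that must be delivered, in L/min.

Rod-side annular area A_ann = π/4 × (16.6² − 10.9²) = 123.1 cm^2
Q = A × v

Q ≈ 197 L/min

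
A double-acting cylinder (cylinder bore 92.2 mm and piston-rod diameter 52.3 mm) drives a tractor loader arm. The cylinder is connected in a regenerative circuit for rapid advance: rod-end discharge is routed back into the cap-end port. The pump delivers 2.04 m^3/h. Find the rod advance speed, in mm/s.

In regeneration the rod-end outflow joins the pump flow into the cap end, so the net volume the pump must supply per unit advance equals the rod cross-section area.
Rod cross-section A_rod = π/4 × (52.3 mm)² = 2148 mm^2
v = Q_pump / A_rod

v ≈ 264 mm/s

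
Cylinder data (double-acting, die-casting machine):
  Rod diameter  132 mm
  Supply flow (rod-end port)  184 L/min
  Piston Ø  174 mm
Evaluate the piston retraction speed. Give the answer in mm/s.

v ≈ 304 mm/s

Rod-side annular area A_ann = π/4 × (174² − 132²) = 10090 mm^2
Flow into the rod-end port fills the annular volume.
v = Q / A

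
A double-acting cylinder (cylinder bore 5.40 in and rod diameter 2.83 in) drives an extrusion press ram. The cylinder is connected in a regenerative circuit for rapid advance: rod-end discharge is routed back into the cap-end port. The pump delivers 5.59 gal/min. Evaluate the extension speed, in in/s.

In regeneration the rod-end outflow joins the pump flow into the cap end, so the net volume the pump must supply per unit advance equals the rod cross-section area.
Rod cross-section A_rod = π/4 × (2.83 in)² = 6.290 in^2
v = Q_pump / A_rod

v ≈ 3.42 in/s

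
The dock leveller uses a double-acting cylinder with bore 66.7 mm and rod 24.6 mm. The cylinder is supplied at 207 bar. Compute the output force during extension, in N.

F ≈ 72300 N

Cap-side area A_cap = π/4 × (66.7 mm)² = 3494 mm^2
F = P × A_cap = 207 bar × A_cap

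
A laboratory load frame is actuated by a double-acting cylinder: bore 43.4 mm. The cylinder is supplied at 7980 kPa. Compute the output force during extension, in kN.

F ≈ 11.8 kN

Cap-side area A_cap = π/4 × (43.4 mm)² = 1479 mm^2
F = P × A_cap = 7980 kPa × A_cap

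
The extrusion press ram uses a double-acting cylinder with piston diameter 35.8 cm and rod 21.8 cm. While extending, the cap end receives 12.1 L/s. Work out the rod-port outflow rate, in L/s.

Q_out ≈ 7.61 L/s

Cap-side area A_cap = π/4 × (35.8 cm)² = 1007 cm^2
Rod-side annular area A_ann = π/4 × (35.8² − 21.8²) = 633.3 cm^2
Piston speed v = Q_in/A_cap; rod-end outflow Q_out = v × A_ann = Q_in × A_ann/A_cap.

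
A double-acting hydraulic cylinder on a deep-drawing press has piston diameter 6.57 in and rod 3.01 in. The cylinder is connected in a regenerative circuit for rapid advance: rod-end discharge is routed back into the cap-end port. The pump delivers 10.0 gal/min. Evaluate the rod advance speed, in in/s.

In regeneration the rod-end outflow joins the pump flow into the cap end, so the net volume the pump must supply per unit advance equals the rod cross-section area.
Rod cross-section A_rod = π/4 × (3.01 in)² = 7.116 in^2
v = Q_pump / A_rod

v ≈ 5.41 in/s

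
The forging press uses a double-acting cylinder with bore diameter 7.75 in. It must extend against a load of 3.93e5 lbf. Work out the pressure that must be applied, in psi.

P ≈ 8330 psi

Cap-side area A_cap = π/4 × (7.75 in)² = 47.17 in^2
P = F / A = 3.93e5 lbf / A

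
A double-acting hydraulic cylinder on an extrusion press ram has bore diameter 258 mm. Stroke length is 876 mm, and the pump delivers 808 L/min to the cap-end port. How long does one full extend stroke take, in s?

t ≈ 3.40 s

Cap-side area A_cap = π/4 × (258 mm)² = 52280 mm^2
Swept volume V = A × L; t = V / Q = A·L / Q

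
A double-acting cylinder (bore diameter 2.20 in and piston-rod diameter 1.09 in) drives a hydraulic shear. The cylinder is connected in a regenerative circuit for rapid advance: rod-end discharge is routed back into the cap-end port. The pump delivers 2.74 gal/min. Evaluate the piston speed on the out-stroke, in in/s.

In regeneration the rod-end outflow joins the pump flow into the cap end, so the net volume the pump must supply per unit advance equals the rod cross-section area.
Rod cross-section A_rod = π/4 × (1.09 in)² = 0.9331 in^2
v = Q_pump / A_rod

v ≈ 11.3 in/s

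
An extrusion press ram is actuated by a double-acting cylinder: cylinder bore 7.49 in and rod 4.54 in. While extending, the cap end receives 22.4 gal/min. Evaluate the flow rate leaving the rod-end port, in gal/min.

Cap-side area A_cap = π/4 × (7.49 in)² = 44.06 in^2
Rod-side annular area A_ann = π/4 × (7.49² − 4.54²) = 27.87 in^2
Piston speed v = Q_in/A_cap; rod-end outflow Q_out = v × A_ann = Q_in × A_ann/A_cap.

Q_out ≈ 14.2 gal/min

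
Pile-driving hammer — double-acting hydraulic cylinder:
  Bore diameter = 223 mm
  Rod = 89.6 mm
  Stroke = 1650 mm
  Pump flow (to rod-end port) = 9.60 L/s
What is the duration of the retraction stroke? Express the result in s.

t ≈ 5.63 s

Rod-side annular area A_ann = π/4 × (223² − 89.6²) = 32750 mm^2
Swept volume V = A × L; t = V / Q = A·L / Q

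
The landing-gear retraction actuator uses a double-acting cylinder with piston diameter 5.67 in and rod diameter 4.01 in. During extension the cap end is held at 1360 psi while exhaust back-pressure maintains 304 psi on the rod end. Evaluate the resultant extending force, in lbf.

F ≈ 30500 lbf

Cap-side area A_cap = π/4 × (5.67 in)² = 25.25 in^2
Rod-side annular area A_ann = π/4 × (5.67² − 4.01²) = 12.62 in^2
Net thrust = P_cap·A_cap − P_rod·A_ann = 34340 lbf − 3837 lbf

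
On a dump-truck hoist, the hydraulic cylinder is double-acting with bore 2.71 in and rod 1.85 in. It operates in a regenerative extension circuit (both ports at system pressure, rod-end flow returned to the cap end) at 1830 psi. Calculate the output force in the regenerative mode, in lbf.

With equal pressure on both faces, forces on the annular region cancel; the net push is pressure × rod cross-section.
Rod cross-section A_rod = π/4 × (1.85 in)² = 2.688 in^2
F = P × A_rod

F ≈ 4920 lbf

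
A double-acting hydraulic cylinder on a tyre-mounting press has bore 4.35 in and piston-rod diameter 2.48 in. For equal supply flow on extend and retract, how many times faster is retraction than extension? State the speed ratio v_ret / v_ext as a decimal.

v_ret/v_ext ≈ 1.48

Cap-side area A_cap = π/4 × (4.35 in)² = 14.86 in^2
Rod-side annular area A_ann = π/4 × (4.35² − 2.48²) = 10.03 in^2
For equal Q, v ∝ 1/A, so v_ret/v_ext = A_cap/A_ann.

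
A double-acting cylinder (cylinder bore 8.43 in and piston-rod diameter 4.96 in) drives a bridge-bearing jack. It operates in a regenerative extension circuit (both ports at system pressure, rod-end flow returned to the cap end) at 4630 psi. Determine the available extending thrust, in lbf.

F ≈ 89500 lbf

With equal pressure on both faces, forces on the annular region cancel; the net push is pressure × rod cross-section.
Rod cross-section A_rod = π/4 × (4.96 in)² = 19.32 in^2
F = P × A_rod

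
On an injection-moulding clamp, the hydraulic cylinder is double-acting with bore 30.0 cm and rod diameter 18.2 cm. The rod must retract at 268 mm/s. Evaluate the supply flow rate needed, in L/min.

Rod-side annular area A_ann = π/4 × (30.0² − 18.2²) = 446.7 cm^2
Q = A × v

Q ≈ 718 L/min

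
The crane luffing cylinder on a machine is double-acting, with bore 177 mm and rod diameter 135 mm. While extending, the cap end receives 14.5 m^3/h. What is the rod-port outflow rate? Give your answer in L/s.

Cap-side area A_cap = π/4 × (177 mm)² = 24610 mm^2
Rod-side annular area A_ann = π/4 × (177² − 135²) = 10290 mm^2
Piston speed v = Q_in/A_cap; rod-end outflow Q_out = v × A_ann = Q_in × A_ann/A_cap.

Q_out ≈ 1.68 L/s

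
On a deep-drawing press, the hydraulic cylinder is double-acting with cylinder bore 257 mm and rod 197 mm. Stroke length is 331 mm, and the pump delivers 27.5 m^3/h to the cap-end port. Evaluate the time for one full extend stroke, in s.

t ≈ 2.25 s

Cap-side area A_cap = π/4 × (257 mm)² = 51870 mm^2
Swept volume V = A × L; t = V / Q = A·L / Q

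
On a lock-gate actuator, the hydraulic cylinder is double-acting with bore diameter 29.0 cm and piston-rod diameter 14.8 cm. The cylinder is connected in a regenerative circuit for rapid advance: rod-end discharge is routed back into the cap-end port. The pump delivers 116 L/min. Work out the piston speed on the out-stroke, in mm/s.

v ≈ 112 mm/s

In regeneration the rod-end outflow joins the pump flow into the cap end, so the net volume the pump must supply per unit advance equals the rod cross-section area.
Rod cross-section A_rod = π/4 × (14.8 cm)² = 172.0 cm^2
v = Q_pump / A_rod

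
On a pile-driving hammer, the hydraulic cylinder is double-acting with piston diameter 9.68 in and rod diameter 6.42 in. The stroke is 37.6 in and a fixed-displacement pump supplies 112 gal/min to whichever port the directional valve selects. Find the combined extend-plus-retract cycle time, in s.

Cap-side area A_cap = π/4 × (9.68 in)² = 73.59 in^2
Rod-side annular area A_ann = π/4 × (9.68² − 6.42²) = 41.22 in^2
t_ext = A_cap·L/Q = 6.417 s
t_ret = A_ann·L/Q = 3.595 s
t_cycle = t_ext + t_ret

t ≈ 10.0 s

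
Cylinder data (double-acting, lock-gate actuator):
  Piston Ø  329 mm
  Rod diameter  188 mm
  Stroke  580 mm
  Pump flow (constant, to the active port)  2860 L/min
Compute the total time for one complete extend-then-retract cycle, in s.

t ≈ 1.73 s

Cap-side area A_cap = π/4 × (329 mm)² = 85010 mm^2
Rod-side annular area A_ann = π/4 × (329² − 188²) = 57250 mm^2
t_ext = A_cap·L/Q = 1.034 s
t_ret = A_ann·L/Q = 0.6966 s
t_cycle = t_ext + t_ret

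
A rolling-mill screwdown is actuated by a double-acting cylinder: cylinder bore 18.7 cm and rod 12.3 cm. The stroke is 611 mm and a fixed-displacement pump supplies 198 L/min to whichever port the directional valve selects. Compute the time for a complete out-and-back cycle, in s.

t ≈ 7.97 s

Cap-side area A_cap = π/4 × (18.7 cm)² = 274.6 cm^2
Rod-side annular area A_ann = π/4 × (18.7² − 12.3²) = 155.8 cm^2
t_ext = A_cap·L/Q = 5.085 s
t_ret = A_ann·L/Q = 2.885 s
t_cycle = t_ext + t_ret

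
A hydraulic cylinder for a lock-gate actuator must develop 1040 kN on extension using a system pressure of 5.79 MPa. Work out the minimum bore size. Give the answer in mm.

Extension force acts on the full piston face: F = P × (π/4)D².
D = √(4F / (πP)) = √(4 × 1040 kN / (π × 5.79 MPa))

D ≈ 478 mm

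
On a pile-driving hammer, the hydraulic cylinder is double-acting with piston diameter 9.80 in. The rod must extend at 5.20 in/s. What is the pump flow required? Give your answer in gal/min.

Cap-side area A_cap = π/4 × (9.80 in)² = 75.43 in^2
Q = A × v

Q ≈ 102 gal/min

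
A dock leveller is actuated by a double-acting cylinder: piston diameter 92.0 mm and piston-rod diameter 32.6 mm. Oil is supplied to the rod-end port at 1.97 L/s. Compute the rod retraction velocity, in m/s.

Rod-side annular area A_ann = π/4 × (92.0² − 32.6²) = 5813 mm^2
Flow into the rod-end port fills the annular volume.
v = Q / A

v ≈ 0.339 m/s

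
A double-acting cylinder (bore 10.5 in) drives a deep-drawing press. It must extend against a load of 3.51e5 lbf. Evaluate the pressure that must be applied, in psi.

Cap-side area A_cap = π/4 × (10.5 in)² = 86.59 in^2
P = F / A = 3.51e5 lbf / A

P ≈ 4050 psi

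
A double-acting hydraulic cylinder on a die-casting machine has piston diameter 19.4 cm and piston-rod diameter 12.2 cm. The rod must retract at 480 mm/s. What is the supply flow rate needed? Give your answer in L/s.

Q ≈ 8.58 L/s

Rod-side annular area A_ann = π/4 × (19.4² − 12.2²) = 178.7 cm^2
Q = A × v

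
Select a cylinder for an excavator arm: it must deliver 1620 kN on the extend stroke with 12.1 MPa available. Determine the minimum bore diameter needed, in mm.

D ≈ 413 mm

Extension force acts on the full piston face: F = P × (π/4)D².
D = √(4F / (πP)) = √(4 × 1620 kN / (π × 12.1 MPa))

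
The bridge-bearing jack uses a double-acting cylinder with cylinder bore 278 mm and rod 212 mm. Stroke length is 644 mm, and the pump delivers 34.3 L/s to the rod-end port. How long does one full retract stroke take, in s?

t ≈ 0.477 s

Rod-side annular area A_ann = π/4 × (278² − 212²) = 25400 mm^2
Swept volume V = A × L; t = V / Q = A·L / Q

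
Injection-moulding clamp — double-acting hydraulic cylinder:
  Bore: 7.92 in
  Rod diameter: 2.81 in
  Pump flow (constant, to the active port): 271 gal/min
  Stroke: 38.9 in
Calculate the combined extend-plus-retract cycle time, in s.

Cap-side area A_cap = π/4 × (7.92 in)² = 49.27 in^2
Rod-side annular area A_ann = π/4 × (7.92² − 2.81²) = 43.06 in^2
t_ext = A_cap·L/Q = 1.837 s
t_ret = A_ann·L/Q = 1.606 s
t_cycle = t_ext + t_ret

t ≈ 3.44 s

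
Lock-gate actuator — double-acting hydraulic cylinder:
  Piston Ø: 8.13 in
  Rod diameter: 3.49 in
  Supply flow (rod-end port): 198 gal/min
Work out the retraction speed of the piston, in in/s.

Rod-side annular area A_ann = π/4 × (8.13² − 3.49²) = 42.35 in^2
Flow into the rod-end port fills the annular volume.
v = Q / A

v ≈ 18.0 in/s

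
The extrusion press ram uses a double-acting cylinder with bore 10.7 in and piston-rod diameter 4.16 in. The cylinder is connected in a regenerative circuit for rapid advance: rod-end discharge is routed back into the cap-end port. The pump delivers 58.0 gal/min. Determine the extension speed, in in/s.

In regeneration the rod-end outflow joins the pump flow into the cap end, so the net volume the pump must supply per unit advance equals the rod cross-section area.
Rod cross-section A_rod = π/4 × (4.16 in)² = 13.59 in^2
v = Q_pump / A_rod

v ≈ 16.4 in/s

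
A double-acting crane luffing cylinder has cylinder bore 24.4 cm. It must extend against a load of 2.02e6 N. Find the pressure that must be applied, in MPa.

P ≈ 43.2 MPa

Cap-side area A_cap = π/4 × (24.4 cm)² = 467.6 cm^2
P = F / A = 2.02e6 N / A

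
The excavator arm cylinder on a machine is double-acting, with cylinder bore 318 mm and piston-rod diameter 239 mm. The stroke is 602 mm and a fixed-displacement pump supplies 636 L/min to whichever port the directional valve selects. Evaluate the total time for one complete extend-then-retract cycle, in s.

t ≈ 6.47 s

Cap-side area A_cap = π/4 × (318 mm)² = 79420 mm^2
Rod-side annular area A_ann = π/4 × (318² − 239²) = 34560 mm^2
t_ext = A_cap·L/Q = 4.511 s
t_ret = A_ann·L/Q = 1.963 s
t_cycle = t_ext + t_ret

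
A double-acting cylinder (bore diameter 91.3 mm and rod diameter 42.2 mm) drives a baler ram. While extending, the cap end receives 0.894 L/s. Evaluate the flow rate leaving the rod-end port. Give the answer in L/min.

Q_out ≈ 42.2 L/min

Cap-side area A_cap = π/4 × (91.3 mm)² = 6547 mm^2
Rod-side annular area A_ann = π/4 × (91.3² − 42.2²) = 5148 mm^2
Piston speed v = Q_in/A_cap; rod-end outflow Q_out = v × A_ann = Q_in × A_ann/A_cap.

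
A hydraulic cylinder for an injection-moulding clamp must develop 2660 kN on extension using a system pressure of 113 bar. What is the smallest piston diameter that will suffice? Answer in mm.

D ≈ 547 mm

Extension force acts on the full piston face: F = P × (π/4)D².
D = √(4F / (πP)) = √(4 × 2660 kN / (π × 113 bar))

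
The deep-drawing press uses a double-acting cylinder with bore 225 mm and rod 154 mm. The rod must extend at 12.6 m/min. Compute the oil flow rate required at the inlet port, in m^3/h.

Cap-side area A_cap = π/4 × (225 mm)² = 39760 mm^2
Q = A × v

Q ≈ 30.1 m^3/h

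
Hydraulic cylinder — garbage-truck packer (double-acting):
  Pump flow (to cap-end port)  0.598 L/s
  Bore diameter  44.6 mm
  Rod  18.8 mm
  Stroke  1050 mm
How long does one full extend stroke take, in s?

t ≈ 2.74 s

Cap-side area A_cap = π/4 × (44.6 mm)² = 1562 mm^2
Swept volume V = A × L; t = V / Q = A·L / Q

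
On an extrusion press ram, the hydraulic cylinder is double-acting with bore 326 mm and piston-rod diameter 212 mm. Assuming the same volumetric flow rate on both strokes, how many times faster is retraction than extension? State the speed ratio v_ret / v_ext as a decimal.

v_ret/v_ext ≈ 1.73

Cap-side area A_cap = π/4 × (326 mm)² = 83470 mm^2
Rod-side annular area A_ann = π/4 × (326² − 212²) = 48170 mm^2
For equal Q, v ∝ 1/A, so v_ret/v_ext = A_cap/A_ann.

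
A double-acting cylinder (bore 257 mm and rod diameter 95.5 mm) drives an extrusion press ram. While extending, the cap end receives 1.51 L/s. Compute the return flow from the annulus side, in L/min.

Q_out ≈ 78.1 L/min

Cap-side area A_cap = π/4 × (257 mm)² = 51870 mm^2
Rod-side annular area A_ann = π/4 × (257² − 95.5²) = 44710 mm^2
Piston speed v = Q_in/A_cap; rod-end outflow Q_out = v × A_ann = Q_in × A_ann/A_cap.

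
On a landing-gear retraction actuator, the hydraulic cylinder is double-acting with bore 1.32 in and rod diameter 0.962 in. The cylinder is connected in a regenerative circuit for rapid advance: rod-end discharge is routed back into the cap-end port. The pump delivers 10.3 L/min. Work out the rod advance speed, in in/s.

v ≈ 14.4 in/s

In regeneration the rod-end outflow joins the pump flow into the cap end, so the net volume the pump must supply per unit advance equals the rod cross-section area.
Rod cross-section A_rod = π/4 × (0.962 in)² = 0.7268 in^2
v = Q_pump / A_rod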